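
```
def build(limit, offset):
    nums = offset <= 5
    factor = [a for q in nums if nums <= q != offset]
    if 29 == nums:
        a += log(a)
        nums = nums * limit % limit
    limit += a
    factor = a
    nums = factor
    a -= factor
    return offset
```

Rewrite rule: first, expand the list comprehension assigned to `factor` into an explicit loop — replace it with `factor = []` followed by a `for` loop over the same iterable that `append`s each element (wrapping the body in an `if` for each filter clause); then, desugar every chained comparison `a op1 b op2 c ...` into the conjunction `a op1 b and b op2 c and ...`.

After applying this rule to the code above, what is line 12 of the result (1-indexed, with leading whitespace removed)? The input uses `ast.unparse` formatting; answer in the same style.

nums = factor

Transformed code:
def build(limit, offset):
    nums = offset <= 5
    factor = []
    for q in nums:
        if nums <= q and q != offset:
            factor.append(a)
    if 29 == nums:
        a += log(a)
        nums = nums * limit % limit
    limit += a
    factor = a
    nums = factor
    a -= factor
    return offset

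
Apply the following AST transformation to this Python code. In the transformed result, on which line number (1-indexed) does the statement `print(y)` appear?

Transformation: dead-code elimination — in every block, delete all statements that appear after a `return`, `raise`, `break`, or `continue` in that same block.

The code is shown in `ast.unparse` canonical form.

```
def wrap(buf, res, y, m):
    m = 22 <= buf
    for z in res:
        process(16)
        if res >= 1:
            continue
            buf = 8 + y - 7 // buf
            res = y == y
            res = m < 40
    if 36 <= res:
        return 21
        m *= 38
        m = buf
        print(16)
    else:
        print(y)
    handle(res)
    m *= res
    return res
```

Transformed code:
def wrap(buf, res, y, m):
    m = 22 <= buf
    for z in res:
        process(16)
        if res >= 1:
            continue
    if 36 <= res:
        return 21
    else:
        print(y)
    handle(res)
    m *= res
    return res

10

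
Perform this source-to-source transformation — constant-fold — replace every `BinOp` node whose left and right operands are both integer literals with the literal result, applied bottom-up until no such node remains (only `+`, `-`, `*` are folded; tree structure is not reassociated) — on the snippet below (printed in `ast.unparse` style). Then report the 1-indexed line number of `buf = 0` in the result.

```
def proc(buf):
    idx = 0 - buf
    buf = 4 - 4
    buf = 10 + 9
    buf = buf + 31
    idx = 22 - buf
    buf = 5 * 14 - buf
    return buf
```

3

Transformed code:
def proc(buf):
    idx = 0 - buf
    buf = 0
    buf = 19
    buf = buf + 31
    idx = 22 - buf
    buf = 70 - buf
    return buf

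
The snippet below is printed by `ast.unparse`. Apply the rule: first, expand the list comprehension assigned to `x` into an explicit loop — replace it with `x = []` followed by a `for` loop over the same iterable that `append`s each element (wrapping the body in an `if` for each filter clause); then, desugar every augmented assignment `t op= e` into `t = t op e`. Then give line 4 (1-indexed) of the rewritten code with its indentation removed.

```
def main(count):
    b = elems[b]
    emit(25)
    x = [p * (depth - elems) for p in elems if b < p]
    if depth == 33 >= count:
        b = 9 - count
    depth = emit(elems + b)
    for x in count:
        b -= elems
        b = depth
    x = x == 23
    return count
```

x = []

Transformed code:
def main(count):
    b = elems[b]
    emit(25)
    x = []
    for p in elems:
        if b < p:
            x.append(p * (depth - elems))
    if depth == 33 >= count:
        b = 9 - count
    depth = emit(elems + b)
    for x in count:
        b = b - elems
        b = depth
    x = x == 23
    return count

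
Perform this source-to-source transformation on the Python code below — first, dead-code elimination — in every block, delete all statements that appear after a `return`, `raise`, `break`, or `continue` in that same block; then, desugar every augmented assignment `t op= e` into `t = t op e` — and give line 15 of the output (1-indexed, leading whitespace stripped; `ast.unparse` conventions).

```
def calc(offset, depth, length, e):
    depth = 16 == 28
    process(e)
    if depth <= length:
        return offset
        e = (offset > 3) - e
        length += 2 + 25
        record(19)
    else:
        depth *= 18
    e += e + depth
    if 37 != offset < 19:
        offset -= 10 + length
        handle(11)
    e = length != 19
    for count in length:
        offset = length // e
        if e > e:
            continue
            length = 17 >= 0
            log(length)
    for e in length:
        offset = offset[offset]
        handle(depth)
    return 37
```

Transformed code:
def calc(offset, depth, length, e):
    depth = 16 == 28
    process(e)
    if depth <= length:
        return offset
    else:
        depth = depth * 18
    e = e + (e + depth)
    if 37 != offset < 19:
        offset = offset - (10 + length)
        handle(11)
    e = length != 19
    for count in length:
        offset = length // e
        if e > e:
            continue
    for e in length:
        offset = offset[offset]
        handle(depth)
    return 37

if e > e:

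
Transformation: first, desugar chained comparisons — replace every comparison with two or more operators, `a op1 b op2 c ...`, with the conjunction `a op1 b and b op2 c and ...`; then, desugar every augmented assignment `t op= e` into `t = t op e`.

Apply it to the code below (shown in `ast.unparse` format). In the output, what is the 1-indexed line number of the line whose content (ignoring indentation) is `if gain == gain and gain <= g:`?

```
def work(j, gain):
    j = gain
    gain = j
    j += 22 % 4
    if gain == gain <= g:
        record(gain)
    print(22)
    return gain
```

5

Transformed code:
def work(j, gain):
    j = gain
    gain = j
    j = j + 22 % 4
    if gain == gain and gain <= g:
        record(gain)
    print(22)
    return gain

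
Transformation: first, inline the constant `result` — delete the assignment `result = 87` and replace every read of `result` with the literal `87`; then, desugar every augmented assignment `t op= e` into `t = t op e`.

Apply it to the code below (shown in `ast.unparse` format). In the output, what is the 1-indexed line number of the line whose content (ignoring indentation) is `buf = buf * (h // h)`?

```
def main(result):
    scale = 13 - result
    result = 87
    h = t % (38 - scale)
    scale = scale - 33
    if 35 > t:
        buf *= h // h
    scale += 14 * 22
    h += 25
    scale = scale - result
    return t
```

6

Transformed code:
def main(result):
    scale = 13 - 87
    h = t % (38 - scale)
    scale = scale - 33
    if 35 > t:
        buf = buf * (h // h)
    scale = scale + 14 * 22
    h = h + 25
    scale = scale - 87
    return t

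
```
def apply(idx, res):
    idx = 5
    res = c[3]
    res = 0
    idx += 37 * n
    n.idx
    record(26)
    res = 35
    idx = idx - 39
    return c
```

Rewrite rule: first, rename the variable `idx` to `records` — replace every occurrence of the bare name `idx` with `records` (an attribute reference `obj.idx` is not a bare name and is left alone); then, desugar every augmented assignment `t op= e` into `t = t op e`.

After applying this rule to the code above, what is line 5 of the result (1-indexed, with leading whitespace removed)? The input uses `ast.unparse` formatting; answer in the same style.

records = records + 37 * n

Transformed code:
def apply(records, res):
    records = 5
    res = c[3]
    res = 0
    records = records + 37 * n
    n.idx
    record(26)
    res = 35
    records = records - 39
    return c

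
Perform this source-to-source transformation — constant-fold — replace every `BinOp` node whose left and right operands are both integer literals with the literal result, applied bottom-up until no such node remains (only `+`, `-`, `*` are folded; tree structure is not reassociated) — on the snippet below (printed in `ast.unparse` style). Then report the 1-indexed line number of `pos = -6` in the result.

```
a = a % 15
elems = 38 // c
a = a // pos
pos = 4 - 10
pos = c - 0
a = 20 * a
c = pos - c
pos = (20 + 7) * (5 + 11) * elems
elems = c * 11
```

4

Transformed code:
a = a % 15
elems = 38 // c
a = a // pos
pos = -6
pos = c - 0
a = 20 * a
c = pos - c
pos = 432 * elems
elems = c * 11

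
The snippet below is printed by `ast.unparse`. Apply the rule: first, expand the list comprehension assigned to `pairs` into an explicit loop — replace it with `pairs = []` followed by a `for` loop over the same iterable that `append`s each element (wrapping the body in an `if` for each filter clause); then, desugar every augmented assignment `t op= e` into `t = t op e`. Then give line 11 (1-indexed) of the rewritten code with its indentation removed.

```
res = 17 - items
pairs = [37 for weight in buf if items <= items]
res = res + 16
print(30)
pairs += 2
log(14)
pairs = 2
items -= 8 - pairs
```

Transformed code:
res = 17 - items
pairs = []
for weight in buf:
    if items <= items:
        pairs.append(37)
res = res + 16
print(30)
pairs = pairs + 2
log(14)
pairs = 2
items = items - (8 - pairs)

items = items - (8 - pairs)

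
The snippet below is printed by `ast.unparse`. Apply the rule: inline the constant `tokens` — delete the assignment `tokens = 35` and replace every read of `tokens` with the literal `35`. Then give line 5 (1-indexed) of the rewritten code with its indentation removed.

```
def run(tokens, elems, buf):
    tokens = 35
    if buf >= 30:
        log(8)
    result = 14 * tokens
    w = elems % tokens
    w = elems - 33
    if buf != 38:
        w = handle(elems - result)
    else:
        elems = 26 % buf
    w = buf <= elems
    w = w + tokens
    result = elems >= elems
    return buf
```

Transformed code:
def run(tokens, elems, buf):
    if buf >= 30:
        log(8)
    result = 14 * 35
    w = elems % 35
    w = elems - 33
    if buf != 38:
        w = handle(elems - result)
    else:
        elems = 26 % buf
    w = buf <= elems
    w = w + 35
    result = elems >= elems
    return buf

w = elems % 35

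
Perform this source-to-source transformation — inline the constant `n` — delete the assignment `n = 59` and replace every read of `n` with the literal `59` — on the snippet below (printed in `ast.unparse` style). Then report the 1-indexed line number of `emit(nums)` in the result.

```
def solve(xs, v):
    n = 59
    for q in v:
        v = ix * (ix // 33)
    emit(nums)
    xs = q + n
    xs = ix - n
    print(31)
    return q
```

4

Transformed code:
def solve(xs, v):
    for q in v:
        v = ix * (ix // 33)
    emit(nums)
    xs = q + 59
    xs = ix - 59
    print(31)
    return q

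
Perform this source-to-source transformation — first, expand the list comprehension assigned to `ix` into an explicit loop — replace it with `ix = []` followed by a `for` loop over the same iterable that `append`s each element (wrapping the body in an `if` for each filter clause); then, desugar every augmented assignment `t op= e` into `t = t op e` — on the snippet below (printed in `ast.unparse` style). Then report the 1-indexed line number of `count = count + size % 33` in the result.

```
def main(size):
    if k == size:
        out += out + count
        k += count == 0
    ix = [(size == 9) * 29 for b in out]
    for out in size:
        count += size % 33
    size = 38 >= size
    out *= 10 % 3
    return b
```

Transformed code:
def main(size):
    if k == size:
        out = out + (out + count)
        k = k + (count == 0)
    ix = []
    for b in out:
        ix.append((size == 9) * 29)
    for out in size:
        count = count + size % 33
    size = 38 >= size
    out = out * (10 % 3)
    return b

9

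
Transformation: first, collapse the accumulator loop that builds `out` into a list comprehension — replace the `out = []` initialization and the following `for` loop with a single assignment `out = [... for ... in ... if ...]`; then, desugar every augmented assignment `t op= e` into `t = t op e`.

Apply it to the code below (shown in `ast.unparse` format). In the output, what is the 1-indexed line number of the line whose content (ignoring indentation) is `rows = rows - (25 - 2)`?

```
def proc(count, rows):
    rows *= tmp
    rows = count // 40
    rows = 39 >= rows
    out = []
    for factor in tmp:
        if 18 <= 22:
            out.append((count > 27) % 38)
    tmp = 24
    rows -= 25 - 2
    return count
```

Transformed code:
def proc(count, rows):
    rows = rows * tmp
    rows = count // 40
    rows = 39 >= rows
    out = [(count > 27) % 38 for factor in tmp if 18 <= 22]
    tmp = 24
    rows = rows - (25 - 2)
    return count

7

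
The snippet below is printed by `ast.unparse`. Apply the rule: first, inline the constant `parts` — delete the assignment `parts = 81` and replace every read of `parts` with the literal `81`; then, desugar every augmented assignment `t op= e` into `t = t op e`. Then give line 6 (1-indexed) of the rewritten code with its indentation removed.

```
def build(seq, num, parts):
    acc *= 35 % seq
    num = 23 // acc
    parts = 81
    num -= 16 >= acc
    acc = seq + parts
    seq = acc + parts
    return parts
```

Transformed code:
def build(seq, num, parts):
    acc = acc * (35 % seq)
    num = 23 // acc
    num = num - (16 >= acc)
    acc = seq + 81
    seq = acc + 81
    return 81

seq = acc + 81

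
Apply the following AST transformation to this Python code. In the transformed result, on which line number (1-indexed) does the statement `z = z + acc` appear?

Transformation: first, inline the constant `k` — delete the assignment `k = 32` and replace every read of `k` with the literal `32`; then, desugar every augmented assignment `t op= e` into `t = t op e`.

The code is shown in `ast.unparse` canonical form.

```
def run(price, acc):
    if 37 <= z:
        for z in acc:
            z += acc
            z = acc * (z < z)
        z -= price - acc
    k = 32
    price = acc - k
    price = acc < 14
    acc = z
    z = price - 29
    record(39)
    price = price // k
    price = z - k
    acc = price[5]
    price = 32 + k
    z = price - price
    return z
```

4

Transformed code:
def run(price, acc):
    if 37 <= z:
        for z in acc:
            z = z + acc
            z = acc * (z < z)
        z = z - (price - acc)
    price = acc - 32
    price = acc < 14
    acc = z
    z = price - 29
    record(39)
    price = price // 32
    price = z - 32
    acc = price[5]
    price = 32 + 32
    z = price - price
    return z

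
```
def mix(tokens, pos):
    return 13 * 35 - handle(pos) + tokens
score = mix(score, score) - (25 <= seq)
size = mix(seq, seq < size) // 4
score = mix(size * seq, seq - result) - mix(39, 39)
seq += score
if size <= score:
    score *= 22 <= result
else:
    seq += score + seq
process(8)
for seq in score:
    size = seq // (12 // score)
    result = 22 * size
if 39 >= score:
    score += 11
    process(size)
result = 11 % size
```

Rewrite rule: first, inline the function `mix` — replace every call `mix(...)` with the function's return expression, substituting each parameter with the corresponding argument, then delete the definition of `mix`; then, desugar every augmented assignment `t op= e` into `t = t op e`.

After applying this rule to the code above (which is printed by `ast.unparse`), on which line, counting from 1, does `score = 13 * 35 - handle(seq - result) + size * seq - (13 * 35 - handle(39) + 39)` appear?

3

Transformed code:
score = 13 * 35 - handle(score) + score - (25 <= seq)
size = (13 * 35 - handle(seq < size) + seq) // 4
score = 13 * 35 - handle(seq - result) + size * seq - (13 * 35 - handle(39) + 39)
seq = seq + score
if size <= score:
    score = score * (22 <= result)
else:
    seq = seq + (score + seq)
process(8)
for seq in score:
    size = seq // (12 // score)
    result = 22 * size
if 39 >= score:
    score = score + 11
    process(size)
result = 11 % size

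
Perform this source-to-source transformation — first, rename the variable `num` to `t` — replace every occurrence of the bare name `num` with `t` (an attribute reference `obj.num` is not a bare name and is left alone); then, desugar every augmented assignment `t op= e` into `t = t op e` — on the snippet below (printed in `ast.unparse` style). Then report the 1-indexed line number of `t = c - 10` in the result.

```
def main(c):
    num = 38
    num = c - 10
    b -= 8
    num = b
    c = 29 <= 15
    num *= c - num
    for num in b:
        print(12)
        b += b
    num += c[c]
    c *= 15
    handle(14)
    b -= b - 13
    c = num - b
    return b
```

3

Transformed code:
def main(c):
    t = 38
    t = c - 10
    b = b - 8
    t = b
    c = 29 <= 15
    t = t * (c - t)
    for t in b:
        print(12)
        b = b + b
    t = t + c[c]
    c = c * 15
    handle(14)
    b = b - (b - 13)
    c = t - b
    return b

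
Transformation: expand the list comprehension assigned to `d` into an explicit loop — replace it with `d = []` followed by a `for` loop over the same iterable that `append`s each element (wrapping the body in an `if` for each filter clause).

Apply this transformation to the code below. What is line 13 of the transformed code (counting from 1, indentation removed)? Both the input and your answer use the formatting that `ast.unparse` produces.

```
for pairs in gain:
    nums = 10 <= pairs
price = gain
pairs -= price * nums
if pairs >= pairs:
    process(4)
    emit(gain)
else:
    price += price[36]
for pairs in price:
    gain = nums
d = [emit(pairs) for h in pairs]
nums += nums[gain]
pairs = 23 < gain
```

for h in pairs:

Transformed code:
for pairs in gain:
    nums = 10 <= pairs
price = gain
pairs -= price * nums
if pairs >= pairs:
    process(4)
    emit(gain)
else:
    price += price[36]
for pairs in price:
    gain = nums
d = []
for h in pairs:
    d.append(emit(pairs))
nums += nums[gain]
pairs = 23 < gain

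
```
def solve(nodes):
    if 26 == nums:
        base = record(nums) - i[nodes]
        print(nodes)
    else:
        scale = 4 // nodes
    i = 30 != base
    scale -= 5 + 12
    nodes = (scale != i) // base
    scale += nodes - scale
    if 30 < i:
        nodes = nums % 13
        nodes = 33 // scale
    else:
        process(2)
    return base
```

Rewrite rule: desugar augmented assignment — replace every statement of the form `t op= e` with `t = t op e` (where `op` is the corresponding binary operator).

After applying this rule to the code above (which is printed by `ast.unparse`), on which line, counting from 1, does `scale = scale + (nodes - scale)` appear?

10

Transformed code:
def solve(nodes):
    if 26 == nums:
        base = record(nums) - i[nodes]
        print(nodes)
    else:
        scale = 4 // nodes
    i = 30 != base
    scale = scale - (5 + 12)
    nodes = (scale != i) // base
    scale = scale + (nodes - scale)
    if 30 < i:
        nodes = nums % 13
        nodes = 33 // scale
    else:
        process(2)
    return base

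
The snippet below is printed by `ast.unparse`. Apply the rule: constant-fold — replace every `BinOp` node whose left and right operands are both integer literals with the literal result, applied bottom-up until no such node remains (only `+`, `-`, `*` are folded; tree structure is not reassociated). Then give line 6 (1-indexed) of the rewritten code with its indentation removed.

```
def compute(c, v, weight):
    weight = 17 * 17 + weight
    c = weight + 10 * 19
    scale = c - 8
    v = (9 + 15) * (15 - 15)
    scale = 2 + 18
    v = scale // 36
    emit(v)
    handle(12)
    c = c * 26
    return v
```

scale = 20

Transformed code:
def compute(c, v, weight):
    weight = 289 + weight
    c = weight + 190
    scale = c - 8
    v = 0
    scale = 20
    v = scale // 36
    emit(v)
    handle(12)
    c = c * 26
    return v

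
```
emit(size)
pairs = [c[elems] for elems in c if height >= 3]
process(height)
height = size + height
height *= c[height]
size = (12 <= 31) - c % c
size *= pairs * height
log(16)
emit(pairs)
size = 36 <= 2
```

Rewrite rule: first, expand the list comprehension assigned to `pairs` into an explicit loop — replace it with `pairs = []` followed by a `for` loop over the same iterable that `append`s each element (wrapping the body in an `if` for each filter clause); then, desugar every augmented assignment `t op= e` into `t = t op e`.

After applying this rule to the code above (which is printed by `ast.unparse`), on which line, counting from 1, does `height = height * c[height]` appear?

Transformed code:
emit(size)
pairs = []
for elems in c:
    if height >= 3:
        pairs.append(c[elems])
process(height)
height = size + height
height = height * c[height]
size = (12 <= 31) - c % c
size = size * (pairs * height)
log(16)
emit(pairs)
size = 36 <= 2

8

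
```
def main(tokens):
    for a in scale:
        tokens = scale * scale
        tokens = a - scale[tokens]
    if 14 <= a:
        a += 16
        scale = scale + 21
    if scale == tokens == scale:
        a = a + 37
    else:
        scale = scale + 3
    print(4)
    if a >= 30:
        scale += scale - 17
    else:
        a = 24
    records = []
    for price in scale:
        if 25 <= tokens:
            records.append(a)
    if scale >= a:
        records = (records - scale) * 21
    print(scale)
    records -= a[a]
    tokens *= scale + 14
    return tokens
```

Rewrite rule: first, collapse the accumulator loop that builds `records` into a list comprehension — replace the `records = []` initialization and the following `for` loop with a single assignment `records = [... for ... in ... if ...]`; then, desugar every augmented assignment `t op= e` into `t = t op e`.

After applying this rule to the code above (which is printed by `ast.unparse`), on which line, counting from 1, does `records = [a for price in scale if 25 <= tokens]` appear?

Transformed code:
def main(tokens):
    for a in scale:
        tokens = scale * scale
        tokens = a - scale[tokens]
    if 14 <= a:
        a = a + 16
        scale = scale + 21
    if scale == tokens == scale:
        a = a + 37
    else:
        scale = scale + 3
    print(4)
    if a >= 30:
        scale = scale + (scale - 17)
    else:
        a = 24
    records = [a for price in scale if 25 <= tokens]
    if scale >= a:
        records = (records - scale) * 21
    print(scale)
    records = records - a[a]
    tokens = tokens * (scale + 14)
    return tokens

17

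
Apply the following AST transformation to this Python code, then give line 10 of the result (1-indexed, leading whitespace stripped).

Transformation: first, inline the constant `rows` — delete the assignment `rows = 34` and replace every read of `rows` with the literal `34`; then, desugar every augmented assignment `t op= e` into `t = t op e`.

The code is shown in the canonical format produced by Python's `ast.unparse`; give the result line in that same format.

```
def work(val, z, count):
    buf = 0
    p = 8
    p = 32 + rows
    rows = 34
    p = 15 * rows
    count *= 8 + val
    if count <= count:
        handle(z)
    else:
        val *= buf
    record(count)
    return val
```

val = val * buf

Transformed code:
def work(val, z, count):
    buf = 0
    p = 8
    p = 32 + 34
    p = 15 * 34
    count = count * (8 + val)
    if count <= count:
        handle(z)
    else:
        val = val * buf
    record(count)
    return val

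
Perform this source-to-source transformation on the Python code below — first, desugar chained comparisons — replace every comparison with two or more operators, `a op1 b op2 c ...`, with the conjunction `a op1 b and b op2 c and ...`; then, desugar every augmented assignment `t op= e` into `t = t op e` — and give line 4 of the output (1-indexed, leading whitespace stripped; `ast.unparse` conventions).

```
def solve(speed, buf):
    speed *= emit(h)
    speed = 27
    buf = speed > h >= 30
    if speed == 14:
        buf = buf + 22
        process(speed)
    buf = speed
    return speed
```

Transformed code:
def solve(speed, buf):
    speed = speed * emit(h)
    speed = 27
    buf = speed > h and h >= 30
    if speed == 14:
        buf = buf + 22
        process(speed)
    buf = speed
    return speed

buf = speed > h and h >= 30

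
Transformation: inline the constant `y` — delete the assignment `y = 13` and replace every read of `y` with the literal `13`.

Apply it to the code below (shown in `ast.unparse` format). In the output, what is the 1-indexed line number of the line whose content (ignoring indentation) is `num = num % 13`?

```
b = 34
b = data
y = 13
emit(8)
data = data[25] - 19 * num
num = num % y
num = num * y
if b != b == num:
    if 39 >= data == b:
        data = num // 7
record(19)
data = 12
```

5

Transformed code:
b = 34
b = data
emit(8)
data = data[25] - 19 * num
num = num % 13
num = num * 13
if b != b == num:
    if 39 >= data == b:
        data = num // 7
record(19)
data = 12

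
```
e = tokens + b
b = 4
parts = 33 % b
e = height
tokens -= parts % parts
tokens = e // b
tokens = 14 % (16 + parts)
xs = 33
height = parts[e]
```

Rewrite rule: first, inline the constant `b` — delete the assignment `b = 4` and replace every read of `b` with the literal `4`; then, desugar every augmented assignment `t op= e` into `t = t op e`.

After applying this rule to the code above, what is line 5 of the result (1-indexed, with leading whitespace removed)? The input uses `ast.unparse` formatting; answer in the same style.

tokens = e // 4

Transformed code:
e = tokens + 4
parts = 33 % 4
e = height
tokens = tokens - parts % parts
tokens = e // 4
tokens = 14 % (16 + parts)
xs = 33
height = parts[e]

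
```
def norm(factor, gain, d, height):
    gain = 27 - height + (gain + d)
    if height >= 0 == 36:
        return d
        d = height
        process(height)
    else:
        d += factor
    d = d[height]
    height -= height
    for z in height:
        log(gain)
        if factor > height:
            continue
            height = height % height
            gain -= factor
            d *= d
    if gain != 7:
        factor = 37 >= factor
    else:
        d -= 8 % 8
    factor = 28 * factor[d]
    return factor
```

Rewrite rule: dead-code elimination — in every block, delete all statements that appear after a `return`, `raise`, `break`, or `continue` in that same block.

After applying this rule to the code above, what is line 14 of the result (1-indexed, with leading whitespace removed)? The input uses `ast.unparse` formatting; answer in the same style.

Transformed code:
def norm(factor, gain, d, height):
    gain = 27 - height + (gain + d)
    if height >= 0 == 36:
        return d
    else:
        d += factor
    d = d[height]
    height -= height
    for z in height:
        log(gain)
        if factor > height:
            continue
    if gain != 7:
        factor = 37 >= factor
    else:
        d -= 8 % 8
    factor = 28 * factor[d]
    return factor

factor = 37 >= factor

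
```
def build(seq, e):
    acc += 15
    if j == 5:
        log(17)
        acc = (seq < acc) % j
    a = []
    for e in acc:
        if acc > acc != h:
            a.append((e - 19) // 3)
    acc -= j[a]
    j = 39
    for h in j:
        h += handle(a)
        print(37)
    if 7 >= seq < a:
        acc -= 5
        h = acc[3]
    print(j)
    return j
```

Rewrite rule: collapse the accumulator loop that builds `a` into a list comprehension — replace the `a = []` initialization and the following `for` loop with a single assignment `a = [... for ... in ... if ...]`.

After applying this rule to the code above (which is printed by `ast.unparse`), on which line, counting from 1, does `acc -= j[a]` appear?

Transformed code:
def build(seq, e):
    acc += 15
    if j == 5:
        log(17)
        acc = (seq < acc) % j
    a = [(e - 19) // 3 for e in acc if acc > acc != h]
    acc -= j[a]
    j = 39
    for h in j:
        h += handle(a)
        print(37)
    if 7 >= seq < a:
        acc -= 5
        h = acc[3]
    print(j)
    return j

7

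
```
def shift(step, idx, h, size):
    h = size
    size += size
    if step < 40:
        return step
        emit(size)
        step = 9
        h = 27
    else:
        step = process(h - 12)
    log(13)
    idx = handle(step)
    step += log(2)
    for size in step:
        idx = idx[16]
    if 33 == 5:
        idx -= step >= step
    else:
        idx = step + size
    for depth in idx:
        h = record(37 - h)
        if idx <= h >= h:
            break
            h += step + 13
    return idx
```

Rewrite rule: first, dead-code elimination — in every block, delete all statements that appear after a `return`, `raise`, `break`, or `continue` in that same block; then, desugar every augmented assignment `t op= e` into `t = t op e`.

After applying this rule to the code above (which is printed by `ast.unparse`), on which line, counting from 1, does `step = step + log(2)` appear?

Transformed code:
def shift(step, idx, h, size):
    h = size
    size = size + size
    if step < 40:
        return step
    else:
        step = process(h - 12)
    log(13)
    idx = handle(step)
    step = step + log(2)
    for size in step:
        idx = idx[16]
    if 33 == 5:
        idx = idx - (step >= step)
    else:
        idx = step + size
    for depth in idx:
        h = record(37 - h)
        if idx <= h >= h:
            break
    return idx

10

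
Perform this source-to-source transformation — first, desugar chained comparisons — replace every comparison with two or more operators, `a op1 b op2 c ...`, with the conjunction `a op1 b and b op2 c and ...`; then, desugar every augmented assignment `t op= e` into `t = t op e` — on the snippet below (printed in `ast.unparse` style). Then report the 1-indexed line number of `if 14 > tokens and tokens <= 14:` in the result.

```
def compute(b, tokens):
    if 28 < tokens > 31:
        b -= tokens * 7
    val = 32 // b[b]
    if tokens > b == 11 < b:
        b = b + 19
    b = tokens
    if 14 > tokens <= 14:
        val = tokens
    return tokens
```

8

Transformed code:
def compute(b, tokens):
    if 28 < tokens and tokens > 31:
        b = b - tokens * 7
    val = 32 // b[b]
    if tokens > b and b == 11 and (11 < b):
        b = b + 19
    b = tokens
    if 14 > tokens and tokens <= 14:
        val = tokens
    return tokens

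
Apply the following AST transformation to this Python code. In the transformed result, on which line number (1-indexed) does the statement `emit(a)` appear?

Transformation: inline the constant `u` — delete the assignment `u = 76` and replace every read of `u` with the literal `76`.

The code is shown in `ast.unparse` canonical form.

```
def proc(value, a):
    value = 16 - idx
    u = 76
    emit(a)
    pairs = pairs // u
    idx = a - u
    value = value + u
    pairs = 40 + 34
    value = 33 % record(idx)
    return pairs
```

Transformed code:
def proc(value, a):
    value = 16 - idx
    emit(a)
    pairs = pairs // 76
    idx = a - 76
    value = value + 76
    pairs = 40 + 34
    value = 33 % record(idx)
    return pairs

3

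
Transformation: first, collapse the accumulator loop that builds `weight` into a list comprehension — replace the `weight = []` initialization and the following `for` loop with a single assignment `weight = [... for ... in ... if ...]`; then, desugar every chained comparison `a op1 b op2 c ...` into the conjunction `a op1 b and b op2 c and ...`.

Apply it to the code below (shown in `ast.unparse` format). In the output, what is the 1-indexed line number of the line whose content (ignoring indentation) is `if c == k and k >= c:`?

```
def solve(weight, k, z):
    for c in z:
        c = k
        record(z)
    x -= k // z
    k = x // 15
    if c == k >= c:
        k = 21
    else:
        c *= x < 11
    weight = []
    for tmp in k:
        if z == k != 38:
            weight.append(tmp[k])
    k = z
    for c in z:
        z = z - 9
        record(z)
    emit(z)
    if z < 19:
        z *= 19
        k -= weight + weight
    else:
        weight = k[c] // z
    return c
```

Transformed code:
def solve(weight, k, z):
    for c in z:
        c = k
        record(z)
    x -= k // z
    k = x // 15
    if c == k and k >= c:
        k = 21
    else:
        c *= x < 11
    weight = [tmp[k] for tmp in k if z == k and k != 38]
    k = z
    for c in z:
        z = z - 9
        record(z)
    emit(z)
    if z < 19:
        z *= 19
        k -= weight + weight
    else:
        weight = k[c] // z
    return c

7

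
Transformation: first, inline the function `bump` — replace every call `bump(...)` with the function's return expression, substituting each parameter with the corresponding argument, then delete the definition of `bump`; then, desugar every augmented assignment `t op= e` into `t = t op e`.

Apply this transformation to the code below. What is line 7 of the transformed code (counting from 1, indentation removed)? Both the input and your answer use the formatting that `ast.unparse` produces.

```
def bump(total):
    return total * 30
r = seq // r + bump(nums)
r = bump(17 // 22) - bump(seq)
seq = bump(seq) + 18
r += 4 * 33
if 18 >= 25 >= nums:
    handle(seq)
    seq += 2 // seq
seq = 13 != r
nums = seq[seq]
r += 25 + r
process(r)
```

seq = seq + 2 // seq

Transformed code:
r = seq // r + nums * 30
r = 17 // 22 * 30 - seq * 30
seq = seq * 30 + 18
r = r + 4 * 33
if 18 >= 25 >= nums:
    handle(seq)
    seq = seq + 2 // seq
seq = 13 != r
nums = seq[seq]
r = r + (25 + r)
process(r)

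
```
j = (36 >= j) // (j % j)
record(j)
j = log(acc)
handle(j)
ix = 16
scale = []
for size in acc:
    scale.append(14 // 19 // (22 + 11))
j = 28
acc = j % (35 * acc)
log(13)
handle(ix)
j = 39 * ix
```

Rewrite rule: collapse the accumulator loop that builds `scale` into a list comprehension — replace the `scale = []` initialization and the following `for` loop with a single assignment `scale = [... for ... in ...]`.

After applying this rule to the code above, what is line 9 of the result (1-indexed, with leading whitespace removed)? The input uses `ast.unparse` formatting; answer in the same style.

log(13)

Transformed code:
j = (36 >= j) // (j % j)
record(j)
j = log(acc)
handle(j)
ix = 16
scale = [14 // 19 // (22 + 11) for size in acc]
j = 28
acc = j % (35 * acc)
log(13)
handle(ix)
j = 39 * ix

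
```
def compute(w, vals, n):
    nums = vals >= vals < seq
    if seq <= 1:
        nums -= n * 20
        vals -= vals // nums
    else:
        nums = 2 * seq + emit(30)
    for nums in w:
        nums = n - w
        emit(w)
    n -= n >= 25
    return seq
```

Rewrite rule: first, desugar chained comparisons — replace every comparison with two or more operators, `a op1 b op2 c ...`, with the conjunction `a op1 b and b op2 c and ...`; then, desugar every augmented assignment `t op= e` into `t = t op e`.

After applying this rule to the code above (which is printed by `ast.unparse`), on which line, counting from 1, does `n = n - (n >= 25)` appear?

Transformed code:
def compute(w, vals, n):
    nums = vals >= vals and vals < seq
    if seq <= 1:
        nums = nums - n * 20
        vals = vals - vals // nums
    else:
        nums = 2 * seq + emit(30)
    for nums in w:
        nums = n - w
        emit(w)
    n = n - (n >= 25)
    return seq

11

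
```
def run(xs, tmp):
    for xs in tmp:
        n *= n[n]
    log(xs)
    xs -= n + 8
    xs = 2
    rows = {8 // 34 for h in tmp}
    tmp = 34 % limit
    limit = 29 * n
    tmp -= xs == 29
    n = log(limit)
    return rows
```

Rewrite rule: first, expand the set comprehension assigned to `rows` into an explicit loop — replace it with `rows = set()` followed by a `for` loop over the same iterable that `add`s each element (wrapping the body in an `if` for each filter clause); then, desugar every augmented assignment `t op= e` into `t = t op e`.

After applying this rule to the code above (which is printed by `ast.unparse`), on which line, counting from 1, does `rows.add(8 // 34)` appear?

Transformed code:
def run(xs, tmp):
    for xs in tmp:
        n = n * n[n]
    log(xs)
    xs = xs - (n + 8)
    xs = 2
    rows = set()
    for h in tmp:
        rows.add(8 // 34)
    tmp = 34 % limit
    limit = 29 * n
    tmp = tmp - (xs == 29)
    n = log(limit)
    return rows

9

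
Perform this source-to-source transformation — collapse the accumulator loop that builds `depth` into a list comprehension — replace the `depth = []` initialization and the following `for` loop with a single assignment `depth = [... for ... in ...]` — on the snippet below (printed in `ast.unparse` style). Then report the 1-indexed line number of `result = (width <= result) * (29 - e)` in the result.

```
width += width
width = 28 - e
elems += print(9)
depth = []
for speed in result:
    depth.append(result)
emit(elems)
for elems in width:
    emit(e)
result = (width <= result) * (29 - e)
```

Transformed code:
width += width
width = 28 - e
elems += print(9)
depth = [result for speed in result]
emit(elems)
for elems in width:
    emit(e)
result = (width <= result) * (29 - e)

8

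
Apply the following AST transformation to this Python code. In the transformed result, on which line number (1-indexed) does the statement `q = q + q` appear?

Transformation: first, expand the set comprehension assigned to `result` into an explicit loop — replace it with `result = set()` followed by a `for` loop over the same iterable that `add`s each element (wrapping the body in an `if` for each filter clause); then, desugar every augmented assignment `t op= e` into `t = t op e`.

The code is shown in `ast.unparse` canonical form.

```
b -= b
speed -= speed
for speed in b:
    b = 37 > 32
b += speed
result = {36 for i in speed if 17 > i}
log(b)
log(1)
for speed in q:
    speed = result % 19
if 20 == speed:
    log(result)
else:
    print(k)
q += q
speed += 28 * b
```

18

Transformed code:
b = b - b
speed = speed - speed
for speed in b:
    b = 37 > 32
b = b + speed
result = set()
for i in speed:
    if 17 > i:
        result.add(36)
log(b)
log(1)
for speed in q:
    speed = result % 19
if 20 == speed:
    log(result)
else:
    print(k)
q = q + q
speed = speed + 28 * b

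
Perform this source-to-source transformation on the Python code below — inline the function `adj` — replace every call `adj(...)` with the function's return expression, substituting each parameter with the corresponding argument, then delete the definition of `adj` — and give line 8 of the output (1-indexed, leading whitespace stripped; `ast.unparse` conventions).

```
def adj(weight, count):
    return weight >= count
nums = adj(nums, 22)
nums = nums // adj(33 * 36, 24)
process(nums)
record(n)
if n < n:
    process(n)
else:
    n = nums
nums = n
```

n = nums

Transformed code:
nums = nums >= 22
nums = nums // (33 * 36 >= 24)
process(nums)
record(n)
if n < n:
    process(n)
else:
    n = nums
nums = n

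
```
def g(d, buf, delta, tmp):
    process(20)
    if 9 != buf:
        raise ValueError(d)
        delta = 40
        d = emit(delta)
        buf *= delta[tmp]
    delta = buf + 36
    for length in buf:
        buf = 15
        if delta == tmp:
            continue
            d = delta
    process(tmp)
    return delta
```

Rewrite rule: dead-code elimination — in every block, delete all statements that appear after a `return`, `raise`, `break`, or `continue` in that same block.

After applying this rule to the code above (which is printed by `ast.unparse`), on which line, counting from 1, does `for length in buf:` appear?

6

Transformed code:
def g(d, buf, delta, tmp):
    process(20)
    if 9 != buf:
        raise ValueError(d)
    delta = buf + 36
    for length in buf:
        buf = 15
        if delta == tmp:
            continue
    process(tmp)
    return delta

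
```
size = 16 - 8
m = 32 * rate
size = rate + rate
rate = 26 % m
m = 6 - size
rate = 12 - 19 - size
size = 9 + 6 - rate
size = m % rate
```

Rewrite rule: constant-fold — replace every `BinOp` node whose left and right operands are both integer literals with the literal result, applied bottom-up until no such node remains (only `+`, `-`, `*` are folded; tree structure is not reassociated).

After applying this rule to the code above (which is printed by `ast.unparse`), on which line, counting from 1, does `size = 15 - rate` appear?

7

Transformed code:
size = 8
m = 32 * rate
size = rate + rate
rate = 26 % m
m = 6 - size
rate = -7 - size
size = 15 - rate
size = m % rate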